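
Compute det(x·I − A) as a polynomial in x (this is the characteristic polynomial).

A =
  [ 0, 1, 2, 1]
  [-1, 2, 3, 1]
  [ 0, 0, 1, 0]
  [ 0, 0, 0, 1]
x^4 - 4*x^3 + 6*x^2 - 4*x + 1

Expanding det(x·I − A) (e.g. by cofactor expansion or by noting that A is similar to its Jordan form J, which has the same characteristic polynomial as A) gives
  χ_A(x) = x^4 - 4*x^3 + 6*x^2 - 4*x + 1
which factors as (x - 1)^4. The eigenvalues (with algebraic multiplicities) are λ = 1 with multiplicity 4.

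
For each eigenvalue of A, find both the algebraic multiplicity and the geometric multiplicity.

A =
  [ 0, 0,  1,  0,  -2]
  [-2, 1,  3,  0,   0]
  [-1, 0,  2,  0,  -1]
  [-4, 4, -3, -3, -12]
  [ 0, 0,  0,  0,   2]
λ = -3: alg = 1, geom = 1; λ = 1: alg = 3, geom = 1; λ = 2: alg = 1, geom = 1

Step 1 — factor the characteristic polynomial to read off the algebraic multiplicities:
  χ_A(x) = (x - 2)*(x - 1)^3*(x + 3)

Step 2 — compute geometric multiplicities via the rank-nullity identity g(λ) = n − rank(A − λI):
  rank(A − (-3)·I) = 4, so dim ker(A − (-3)·I) = n − 4 = 1
  rank(A − (1)·I) = 4, so dim ker(A − (1)·I) = n − 4 = 1
  rank(A − (2)·I) = 4, so dim ker(A − (2)·I) = n − 4 = 1

Summary:
  λ = -3: algebraic multiplicity = 1, geometric multiplicity = 1
  λ = 1: algebraic multiplicity = 3, geometric multiplicity = 1
  λ = 2: algebraic multiplicity = 1, geometric multiplicity = 1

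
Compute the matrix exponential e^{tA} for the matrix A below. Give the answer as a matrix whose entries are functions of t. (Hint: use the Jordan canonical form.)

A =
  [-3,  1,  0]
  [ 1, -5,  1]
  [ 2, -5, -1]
e^{tA} =
  [t^2*exp(-3*t)/2 + exp(-3*t), -t^2*exp(-3*t) + t*exp(-3*t), t^2*exp(-3*t)/2]
  [t*exp(-3*t), -2*t*exp(-3*t) + exp(-3*t), t*exp(-3*t)]
  [-t^2*exp(-3*t)/2 + 2*t*exp(-3*t), t^2*exp(-3*t) - 5*t*exp(-3*t), -t^2*exp(-3*t)/2 + 2*t*exp(-3*t) + exp(-3*t)]

Strategy: write A = P · J · P⁻¹ where J is a Jordan canonical form, so e^{tA} = P · e^{tJ} · P⁻¹, and e^{tJ} can be computed block-by-block.

A has Jordan form
J =
  [-3,  1,  0]
  [ 0, -3,  1]
  [ 0,  0, -3]
(up to reordering of blocks).

Per-block formulas:
  For a 3×3 Jordan block J_3(-3): exp(t · J_3(-3)) = e^(-3t)·(I + t·N + (t^2/2)·N^2), where N is the 3×3 nilpotent shift.

After assembling e^{tJ} and conjugating by P, we get:

e^{tA} =
  [t^2*exp(-3*t)/2 + exp(-3*t), -t^2*exp(-3*t) + t*exp(-3*t), t^2*exp(-3*t)/2]
  [t*exp(-3*t), -2*t*exp(-3*t) + exp(-3*t), t*exp(-3*t)]
  [-t^2*exp(-3*t)/2 + 2*t*exp(-3*t), t^2*exp(-3*t) - 5*t*exp(-3*t), -t^2*exp(-3*t)/2 + 2*t*exp(-3*t) + exp(-3*t)]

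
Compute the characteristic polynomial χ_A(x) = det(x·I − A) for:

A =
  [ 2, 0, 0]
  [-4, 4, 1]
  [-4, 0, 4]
x^3 - 10*x^2 + 32*x - 32

Expanding det(x·I − A) (e.g. by cofactor expansion or by noting that A is similar to its Jordan form J, which has the same characteristic polynomial as A) gives
  χ_A(x) = x^3 - 10*x^2 + 32*x - 32
which factors as (x - 4)^2*(x - 2). The eigenvalues (with algebraic multiplicities) are λ = 2 with multiplicity 1, λ = 4 with multiplicity 2.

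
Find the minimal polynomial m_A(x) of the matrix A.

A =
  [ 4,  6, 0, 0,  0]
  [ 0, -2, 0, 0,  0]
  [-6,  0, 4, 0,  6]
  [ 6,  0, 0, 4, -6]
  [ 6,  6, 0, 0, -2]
x^2 - 2*x - 8

The characteristic polynomial is χ_A(x) = (x - 4)^3*(x + 2)^2, so the eigenvalues are known. The minimal polynomial is
  m_A(x) = Π_λ (x − λ)^{k_λ}
where k_λ is the size of the *largest* Jordan block for λ (equivalently, the smallest k with (A − λI)^k v = 0 for every generalised eigenvector v of λ).

  λ = -2: largest Jordan block has size 1, contributing (x + 2)
  λ = 4: largest Jordan block has size 1, contributing (x − 4)

So m_A(x) = (x - 4)*(x + 2) = x^2 - 2*x - 8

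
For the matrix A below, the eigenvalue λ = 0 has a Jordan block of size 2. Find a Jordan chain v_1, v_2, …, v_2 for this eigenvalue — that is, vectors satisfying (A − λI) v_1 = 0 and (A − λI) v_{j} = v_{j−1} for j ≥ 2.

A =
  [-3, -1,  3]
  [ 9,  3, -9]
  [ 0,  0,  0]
A Jordan chain for λ = 0 of length 2:
v_1 = (-3, 9, 0)ᵀ
v_2 = (1, 0, 0)ᵀ

Let N = A − (0)·I. We want v_2 with N^2 v_2 = 0 but N^1 v_2 ≠ 0; then v_{j-1} := N · v_j for j = 2, …, 2.

Pick v_2 = (1, 0, 0)ᵀ.
Then v_1 = N · v_2 = (-3, 9, 0)ᵀ.

Sanity check: (A − (0)·I) v_1 = (0, 0, 0)ᵀ = 0. ✓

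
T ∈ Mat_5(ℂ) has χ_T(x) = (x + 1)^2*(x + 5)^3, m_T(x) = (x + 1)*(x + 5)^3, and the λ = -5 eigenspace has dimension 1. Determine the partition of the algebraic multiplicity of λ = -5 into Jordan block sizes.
Block sizes for λ = -5: [3]

Step 1 — from the characteristic polynomial, algebraic multiplicity of λ = -5 is 3. From dim ker(T − (-5)·I) = 1, there are exactly 1 Jordan blocks for λ = -5.
Step 2 — from the minimal polynomial, the factor (x + 5)^3 tells us the largest block for λ = -5 has size 3.
Step 3 — with total size 3, 1 blocks, and largest block 3, the block sizes (in nonincreasing order) are [3].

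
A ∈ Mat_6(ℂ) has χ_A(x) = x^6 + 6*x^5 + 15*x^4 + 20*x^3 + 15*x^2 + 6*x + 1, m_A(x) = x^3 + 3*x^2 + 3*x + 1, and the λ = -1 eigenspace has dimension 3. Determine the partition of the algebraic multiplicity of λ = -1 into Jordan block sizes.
Block sizes for λ = -1: [3, 2, 1]

Step 1 — from the characteristic polynomial, algebraic multiplicity of λ = -1 is 6. From dim ker(A − (-1)·I) = 3, there are exactly 3 Jordan blocks for λ = -1.
Step 2 — from the minimal polynomial, the factor (x + 1)^3 tells us the largest block for λ = -1 has size 3.
Step 3 — with total size 6, 3 blocks, and largest block 3, the block sizes (in nonincreasing order) are [3, 2, 1].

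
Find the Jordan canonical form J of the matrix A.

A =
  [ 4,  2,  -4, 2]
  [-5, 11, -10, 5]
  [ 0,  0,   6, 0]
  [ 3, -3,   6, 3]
J_2(6) ⊕ J_1(6) ⊕ J_1(6)

The characteristic polynomial is
  det(x·I − A) = x^4 - 24*x^3 + 216*x^2 - 864*x + 1296 = (x - 6)^4

Eigenvalues and multiplicities (the geometric multiplicity of λ is n − rank(A − λI), which equals the number of Jordan blocks for λ):
  λ = 6: algebraic multiplicity = 4, geometric multiplicity = 3

Determining the block sizes for each eigenvalue:
  λ = 6: 3 blocks summing to 4 forces exactly one block of size 2 and the rest size 1 → block sizes [2, 1, 1]

Assembling the blocks gives a Jordan form
J =
  [6, 1, 0, 0]
  [0, 6, 0, 0]
  [0, 0, 6, 0]
  [0, 0, 0, 6]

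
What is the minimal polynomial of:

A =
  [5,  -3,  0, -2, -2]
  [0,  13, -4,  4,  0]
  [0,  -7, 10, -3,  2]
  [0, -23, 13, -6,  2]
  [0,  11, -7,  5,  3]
x^2 - 10*x + 25

The characteristic polynomial is χ_A(x) = (x - 5)^5, so the eigenvalues are known. The minimal polynomial is
  m_A(x) = Π_λ (x − λ)^{k_λ}
where k_λ is the size of the *largest* Jordan block for λ (equivalently, the smallest k with (A − λI)^k v = 0 for every generalised eigenvector v of λ).

  λ = 5: largest Jordan block has size 2, contributing (x − 5)^2

So m_A(x) = (x - 5)^2 = x^2 - 10*x + 25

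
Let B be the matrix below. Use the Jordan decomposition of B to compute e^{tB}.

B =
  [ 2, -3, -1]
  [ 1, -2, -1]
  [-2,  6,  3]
e^{tB} =
  [t*exp(t) + exp(t), -3*t*exp(t), -t*exp(t)]
  [t*exp(t), -3*t*exp(t) + exp(t), -t*exp(t)]
  [-2*t*exp(t), 6*t*exp(t), 2*t*exp(t) + exp(t)]

Strategy: write B = P · J · P⁻¹ where J is a Jordan canonical form, so e^{tB} = P · e^{tJ} · P⁻¹, and e^{tJ} can be computed block-by-block.

B has Jordan form
J =
  [1, 1, 0]
  [0, 1, 0]
  [0, 0, 1]
(up to reordering of blocks).

Per-block formulas:
  For a 1×1 block at λ = 1: exp(t · [1]) = [e^(1t)].
  For a 2×2 Jordan block J_2(1): exp(t · J_2(1)) = e^(1t)·(I + t·N), where N is the 2×2 nilpotent shift.

After assembling e^{tJ} and conjugating by P, we get:

e^{tB} =
  [t*exp(t) + exp(t), -3*t*exp(t), -t*exp(t)]
  [t*exp(t), -3*t*exp(t) + exp(t), -t*exp(t)]
  [-2*t*exp(t), 6*t*exp(t), 2*t*exp(t) + exp(t)]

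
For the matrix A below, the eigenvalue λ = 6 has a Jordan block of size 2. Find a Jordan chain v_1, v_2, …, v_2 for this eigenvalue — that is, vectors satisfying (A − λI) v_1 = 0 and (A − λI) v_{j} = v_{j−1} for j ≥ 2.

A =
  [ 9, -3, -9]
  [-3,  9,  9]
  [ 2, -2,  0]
A Jordan chain for λ = 6 of length 2:
v_1 = (3, -3, 2)ᵀ
v_2 = (1, 0, 0)ᵀ

Let N = A − (6)·I. We want v_2 with N^2 v_2 = 0 but N^1 v_2 ≠ 0; then v_{j-1} := N · v_j for j = 2, …, 2.

Pick v_2 = (1, 0, 0)ᵀ.
Then v_1 = N · v_2 = (3, -3, 2)ᵀ.

Sanity check: (A − (6)·I) v_1 = (0, 0, 0)ᵀ = 0. ✓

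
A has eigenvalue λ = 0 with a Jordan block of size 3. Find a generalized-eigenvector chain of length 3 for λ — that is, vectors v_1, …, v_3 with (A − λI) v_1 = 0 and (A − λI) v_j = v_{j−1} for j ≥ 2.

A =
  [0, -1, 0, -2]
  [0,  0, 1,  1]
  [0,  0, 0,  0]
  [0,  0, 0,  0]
A Jordan chain for λ = 0 of length 3:
v_1 = (-1, 0, 0, 0)ᵀ
v_2 = (0, 1, 0, 0)ᵀ
v_3 = (0, 0, 1, 0)ᵀ

Let N = A − (0)·I. We want v_3 with N^3 v_3 = 0 but N^2 v_3 ≠ 0; then v_{j-1} := N · v_j for j = 3, …, 2.

Pick v_3 = (0, 0, 1, 0)ᵀ.
Then v_2 = N · v_3 = (0, 1, 0, 0)ᵀ.
Then v_1 = N · v_2 = (-1, 0, 0, 0)ᵀ.

Sanity check: (A − (0)·I) v_1 = (0, 0, 0, 0)ᵀ = 0. ✓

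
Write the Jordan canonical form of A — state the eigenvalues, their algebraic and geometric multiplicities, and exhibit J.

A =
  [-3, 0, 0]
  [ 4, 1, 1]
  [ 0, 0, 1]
J_1(-3) ⊕ J_2(1)

The characteristic polynomial is
  det(x·I − A) = x^3 + x^2 - 5*x + 3 = (x - 1)^2*(x + 3)

Eigenvalues and multiplicities (the geometric multiplicity of λ is n − rank(A − λI), which equals the number of Jordan blocks for λ):
  λ = -3: algebraic multiplicity = 1, geometric multiplicity = 1
  λ = 1: algebraic multiplicity = 2, geometric multiplicity = 1

Determining the block sizes for each eigenvalue:
  λ = -3: one block (gm = 1), so the single block has size am = 1 → block sizes [1]
  λ = 1: one block (gm = 1), so the single block has size am = 2 → block sizes [2]

Assembling the blocks gives a Jordan form
J =
  [-3, 0, 0]
  [ 0, 1, 1]
  [ 0, 0, 1]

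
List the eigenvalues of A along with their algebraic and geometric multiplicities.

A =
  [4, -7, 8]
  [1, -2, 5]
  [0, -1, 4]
λ = 2: alg = 3, geom = 1

Step 1 — factor the characteristic polynomial to read off the algebraic multiplicities:
  χ_A(x) = (x - 2)^3

Step 2 — compute geometric multiplicities via the rank-nullity identity g(λ) = n − rank(A − λI):
  rank(A − (2)·I) = 2, so dim ker(A − (2)·I) = n − 2 = 1

Summary:
  λ = 2: algebraic multiplicity = 3, geometric multiplicity = 1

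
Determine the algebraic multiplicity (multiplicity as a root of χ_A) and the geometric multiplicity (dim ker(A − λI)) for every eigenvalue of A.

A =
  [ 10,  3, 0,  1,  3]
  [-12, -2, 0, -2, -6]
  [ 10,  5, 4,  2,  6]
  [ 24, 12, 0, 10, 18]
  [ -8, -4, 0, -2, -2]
λ = 4: alg = 5, geom = 3

Step 1 — factor the characteristic polynomial to read off the algebraic multiplicities:
  χ_A(x) = (x - 4)^5

Step 2 — compute geometric multiplicities via the rank-nullity identity g(λ) = n − rank(A − λI):
  rank(A − (4)·I) = 2, so dim ker(A − (4)·I) = n − 2 = 3

Summary:
  λ = 4: algebraic multiplicity = 5, geometric multiplicity = 3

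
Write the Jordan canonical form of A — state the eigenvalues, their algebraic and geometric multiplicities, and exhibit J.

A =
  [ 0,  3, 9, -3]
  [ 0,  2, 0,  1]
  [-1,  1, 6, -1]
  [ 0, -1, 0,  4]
J_2(3) ⊕ J_2(3)

The characteristic polynomial is
  det(x·I − A) = x^4 - 12*x^3 + 54*x^2 - 108*x + 81 = (x - 3)^4

Eigenvalues and multiplicities (the geometric multiplicity of λ is n − rank(A − λI), which equals the number of Jordan blocks for λ):
  λ = 3: algebraic multiplicity = 4, geometric multiplicity = 2

Determining the block sizes for each eigenvalue:
  λ = 3: with am = 4 and gm = 2, the partition is not yet determined (e.g. several partitions of 4 into 2 parts exist). Let N = A − (3)·I. Computing rank(N^1) = 2, rank(N^2) = 0; the number of blocks of size ≥ j is rank(N^{j−1}) − rank(N^j), giving [2, 2]. So we have 2 block(s) of size 2 → block sizes [2, 2]

Assembling the blocks gives a Jordan form
J =
  [3, 1, 0, 0]
  [0, 3, 0, 0]
  [0, 0, 3, 1]
  [0, 0, 0, 3]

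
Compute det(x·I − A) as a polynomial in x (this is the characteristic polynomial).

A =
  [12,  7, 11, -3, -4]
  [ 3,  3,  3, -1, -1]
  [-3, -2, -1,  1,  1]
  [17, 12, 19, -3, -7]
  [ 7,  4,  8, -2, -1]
x^5 - 10*x^4 + 40*x^3 - 80*x^2 + 80*x - 32

Expanding det(x·I − A) (e.g. by cofactor expansion or by noting that A is similar to its Jordan form J, which has the same characteristic polynomial as A) gives
  χ_A(x) = x^5 - 10*x^4 + 40*x^3 - 80*x^2 + 80*x - 32
which factors as (x - 2)^5. The eigenvalues (with algebraic multiplicities) are λ = 2 with multiplicity 5.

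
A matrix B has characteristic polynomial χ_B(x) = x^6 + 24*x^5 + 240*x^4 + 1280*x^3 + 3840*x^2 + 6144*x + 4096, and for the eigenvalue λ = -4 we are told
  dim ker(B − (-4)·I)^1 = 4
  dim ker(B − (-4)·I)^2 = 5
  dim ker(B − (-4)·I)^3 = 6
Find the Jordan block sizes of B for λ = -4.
Block sizes for λ = -4: [3, 1, 1, 1]

From the dimensions of kernels of powers, the number of Jordan blocks of size at least j is d_j − d_{j−1} where d_j = dim ker(N^j) (with d_0 = 0). Computing the differences gives [4, 1, 1].
The number of blocks of size exactly k is (#blocks of size ≥ k) − (#blocks of size ≥ k + 1), so the partition is: 3 block(s) of size 1, 1 block(s) of size 3.
In nonincreasing order the block sizes are [3, 1, 1, 1].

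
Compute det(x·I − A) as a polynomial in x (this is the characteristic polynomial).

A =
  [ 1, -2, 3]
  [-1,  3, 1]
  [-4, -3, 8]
x^3 - 12*x^2 + 48*x - 64

Expanding det(x·I − A) (e.g. by cofactor expansion or by noting that A is similar to its Jordan form J, which has the same characteristic polynomial as A) gives
  χ_A(x) = x^3 - 12*x^2 + 48*x - 64
which factors as (x - 4)^3. The eigenvalues (with algebraic multiplicities) are λ = 4 with multiplicity 3.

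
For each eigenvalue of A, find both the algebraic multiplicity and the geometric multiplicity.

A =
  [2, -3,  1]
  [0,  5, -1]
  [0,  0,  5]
λ = 2: alg = 1, geom = 1; λ = 5: alg = 2, geom = 1

Step 1 — factor the characteristic polynomial to read off the algebraic multiplicities:
  χ_A(x) = (x - 5)^2*(x - 2)

Step 2 — compute geometric multiplicities via the rank-nullity identity g(λ) = n − rank(A − λI):
  rank(A − (2)·I) = 2, so dim ker(A − (2)·I) = n − 2 = 1
  rank(A − (5)·I) = 2, so dim ker(A − (5)·I) = n − 2 = 1

Summary:
  λ = 2: algebraic multiplicity = 1, geometric multiplicity = 1
  λ = 5: algebraic multiplicity = 2, geometric multiplicity = 1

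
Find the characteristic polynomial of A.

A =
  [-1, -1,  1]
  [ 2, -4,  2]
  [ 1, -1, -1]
x^3 + 6*x^2 + 12*x + 8

Expanding det(x·I − A) (e.g. by cofactor expansion or by noting that A is similar to its Jordan form J, which has the same characteristic polynomial as A) gives
  χ_A(x) = x^3 + 6*x^2 + 12*x + 8
which factors as (x + 2)^3. The eigenvalues (with algebraic multiplicities) are λ = -2 with multiplicity 3.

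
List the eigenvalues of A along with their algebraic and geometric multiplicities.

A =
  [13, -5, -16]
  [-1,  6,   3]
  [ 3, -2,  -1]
λ = 6: alg = 3, geom = 1

Step 1 — factor the characteristic polynomial to read off the algebraic multiplicities:
  χ_A(x) = (x - 6)^3

Step 2 — compute geometric multiplicities via the rank-nullity identity g(λ) = n − rank(A − λI):
  rank(A − (6)·I) = 2, so dim ker(A − (6)·I) = n − 2 = 1

Summary:
  λ = 6: algebraic multiplicity = 3, geometric multiplicity = 1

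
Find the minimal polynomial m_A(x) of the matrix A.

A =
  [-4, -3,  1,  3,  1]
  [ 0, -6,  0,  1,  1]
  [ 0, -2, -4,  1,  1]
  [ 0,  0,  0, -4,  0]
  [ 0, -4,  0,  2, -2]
x^2 + 8*x + 16

The characteristic polynomial is χ_A(x) = (x + 4)^5, so the eigenvalues are known. The minimal polynomial is
  m_A(x) = Π_λ (x − λ)^{k_λ}
where k_λ is the size of the *largest* Jordan block for λ (equivalently, the smallest k with (A − λI)^k v = 0 for every generalised eigenvector v of λ).

  λ = -4: largest Jordan block has size 2, contributing (x + 4)^2

So m_A(x) = (x + 4)^2 = x^2 + 8*x + 16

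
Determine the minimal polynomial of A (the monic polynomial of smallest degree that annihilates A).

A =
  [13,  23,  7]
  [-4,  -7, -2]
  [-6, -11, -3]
x^3 - 3*x^2 + 3*x - 1

The characteristic polynomial is χ_A(x) = (x - 1)^3, so the eigenvalues are known. The minimal polynomial is
  m_A(x) = Π_λ (x − λ)^{k_λ}
where k_λ is the size of the *largest* Jordan block for λ (equivalently, the smallest k with (A − λI)^k v = 0 for every generalised eigenvector v of λ).

  λ = 1: largest Jordan block has size 3, contributing (x − 1)^3

So m_A(x) = (x - 1)^3 = x^3 - 3*x^2 + 3*x - 1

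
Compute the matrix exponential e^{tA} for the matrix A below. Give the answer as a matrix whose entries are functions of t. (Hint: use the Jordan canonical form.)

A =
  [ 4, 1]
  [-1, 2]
e^{tA} =
  [t*exp(3*t) + exp(3*t), t*exp(3*t)]
  [-t*exp(3*t), -t*exp(3*t) + exp(3*t)]

Strategy: write A = P · J · P⁻¹ where J is a Jordan canonical form, so e^{tA} = P · e^{tJ} · P⁻¹, and e^{tJ} can be computed block-by-block.

A has Jordan form
J =
  [3, 1]
  [0, 3]
(up to reordering of blocks).

Per-block formulas:
  For a 2×2 Jordan block J_2(3): exp(t · J_2(3)) = e^(3t)·(I + t·N), where N is the 2×2 nilpotent shift.

After assembling e^{tJ} and conjugating by P, we get:

e^{tA} =
  [t*exp(3*t) + exp(3*t), t*exp(3*t)]
  [-t*exp(3*t), -t*exp(3*t) + exp(3*t)]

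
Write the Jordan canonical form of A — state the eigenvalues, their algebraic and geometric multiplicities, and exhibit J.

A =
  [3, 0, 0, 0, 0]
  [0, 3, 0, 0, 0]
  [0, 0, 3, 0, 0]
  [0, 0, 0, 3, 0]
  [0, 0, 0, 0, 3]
J_1(3) ⊕ J_1(3) ⊕ J_1(3) ⊕ J_1(3) ⊕ J_1(3)

The characteristic polynomial is
  det(x·I − A) = x^5 - 15*x^4 + 90*x^3 - 270*x^2 + 405*x - 243 = (x - 3)^5

Eigenvalues and multiplicities (the geometric multiplicity of λ is n − rank(A − λI), which equals the number of Jordan blocks for λ):
  λ = 3: algebraic multiplicity = 5, geometric multiplicity = 5

Determining the block sizes for each eigenvalue:
  λ = 3: gm = am = 5, so every block has size 1 → block sizes [1, 1, 1, 1, 1]

Assembling the blocks gives a Jordan form
J =
  [3, 0, 0, 0, 0]
  [0, 3, 0, 0, 0]
  [0, 0, 3, 0, 0]
  [0, 0, 0, 3, 0]
  [0, 0, 0, 0, 3]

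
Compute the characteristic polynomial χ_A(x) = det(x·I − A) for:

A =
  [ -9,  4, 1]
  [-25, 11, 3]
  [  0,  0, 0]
x^3 - 2*x^2 + x

Expanding det(x·I − A) (e.g. by cofactor expansion or by noting that A is similar to its Jordan form J, which has the same characteristic polynomial as A) gives
  χ_A(x) = x^3 - 2*x^2 + x
which factors as x*(x - 1)^2. The eigenvalues (with algebraic multiplicities) are λ = 0 with multiplicity 1, λ = 1 with multiplicity 2.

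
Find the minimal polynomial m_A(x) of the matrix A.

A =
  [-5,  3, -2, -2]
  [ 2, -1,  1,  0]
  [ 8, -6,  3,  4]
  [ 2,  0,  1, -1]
x^3 + 3*x^2 + 3*x + 1

The characteristic polynomial is χ_A(x) = (x + 1)^4, so the eigenvalues are known. The minimal polynomial is
  m_A(x) = Π_λ (x − λ)^{k_λ}
where k_λ is the size of the *largest* Jordan block for λ (equivalently, the smallest k with (A − λI)^k v = 0 for every generalised eigenvector v of λ).

  λ = -1: largest Jordan block has size 3, contributing (x + 1)^3

So m_A(x) = (x + 1)^3 = x^3 + 3*x^2 + 3*x + 1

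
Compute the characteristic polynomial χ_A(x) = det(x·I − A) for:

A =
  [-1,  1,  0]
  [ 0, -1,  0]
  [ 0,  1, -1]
x^3 + 3*x^2 + 3*x + 1

Expanding det(x·I − A) (e.g. by cofactor expansion or by noting that A is similar to its Jordan form J, which has the same characteristic polynomial as A) gives
  χ_A(x) = x^3 + 3*x^2 + 3*x + 1
which factors as (x + 1)^3. The eigenvalues (with algebraic multiplicities) are λ = -1 with multiplicity 3.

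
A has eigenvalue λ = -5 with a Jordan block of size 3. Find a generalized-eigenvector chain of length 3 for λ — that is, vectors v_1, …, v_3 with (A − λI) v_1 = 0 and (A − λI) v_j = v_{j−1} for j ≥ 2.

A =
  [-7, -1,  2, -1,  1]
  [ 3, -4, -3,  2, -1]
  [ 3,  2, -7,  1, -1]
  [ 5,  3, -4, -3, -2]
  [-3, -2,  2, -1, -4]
A Jordan chain for λ = -5 of length 3:
v_1 = (-1, 1, 2, 3, -2)ᵀ
v_2 = (-2, 3, 3, 5, -3)ᵀ
v_3 = (1, 0, 0, 0, 0)ᵀ

Let N = A − (-5)·I. We want v_3 with N^3 v_3 = 0 but N^2 v_3 ≠ 0; then v_{j-1} := N · v_j for j = 3, …, 2.

Pick v_3 = (1, 0, 0, 0, 0)ᵀ.
Then v_2 = N · v_3 = (-2, 3, 3, 5, -3)ᵀ.
Then v_1 = N · v_2 = (-1, 1, 2, 3, -2)ᵀ.

Sanity check: (A − (-5)·I) v_1 = (0, 0, 0, 0, 0)ᵀ = 0. ✓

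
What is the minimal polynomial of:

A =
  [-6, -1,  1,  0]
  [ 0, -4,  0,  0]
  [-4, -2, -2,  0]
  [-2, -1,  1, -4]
x^2 + 8*x + 16

The characteristic polynomial is χ_A(x) = (x + 4)^4, so the eigenvalues are known. The minimal polynomial is
  m_A(x) = Π_λ (x − λ)^{k_λ}
where k_λ is the size of the *largest* Jordan block for λ (equivalently, the smallest k with (A − λI)^k v = 0 for every generalised eigenvector v of λ).

  λ = -4: largest Jordan block has size 2, contributing (x + 4)^2

So m_A(x) = (x + 4)^2 = x^2 + 8*x + 16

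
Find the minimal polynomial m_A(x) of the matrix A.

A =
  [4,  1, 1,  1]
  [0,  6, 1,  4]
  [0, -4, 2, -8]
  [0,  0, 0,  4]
x^3 - 12*x^2 + 48*x - 64

The characteristic polynomial is χ_A(x) = (x - 4)^4, so the eigenvalues are known. The minimal polynomial is
  m_A(x) = Π_λ (x − λ)^{k_λ}
where k_λ is the size of the *largest* Jordan block for λ (equivalently, the smallest k with (A − λI)^k v = 0 for every generalised eigenvector v of λ).

  λ = 4: largest Jordan block has size 3, contributing (x − 4)^3

So m_A(x) = (x - 4)^3 = x^3 - 12*x^2 + 48*x - 64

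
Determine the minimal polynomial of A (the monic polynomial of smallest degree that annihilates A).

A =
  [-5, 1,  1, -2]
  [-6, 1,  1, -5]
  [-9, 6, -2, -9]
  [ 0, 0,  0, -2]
x^3 + 6*x^2 + 12*x + 8

The characteristic polynomial is χ_A(x) = (x + 2)^4, so the eigenvalues are known. The minimal polynomial is
  m_A(x) = Π_λ (x − λ)^{k_λ}
where k_λ is the size of the *largest* Jordan block for λ (equivalently, the smallest k with (A − λI)^k v = 0 for every generalised eigenvector v of λ).

  λ = -2: largest Jordan block has size 3, contributing (x + 2)^3

So m_A(x) = (x + 2)^3 = x^3 + 6*x^2 + 12*x + 8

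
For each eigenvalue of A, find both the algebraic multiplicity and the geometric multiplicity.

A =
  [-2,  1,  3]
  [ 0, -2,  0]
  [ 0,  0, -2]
λ = -2: alg = 3, geom = 2

Step 1 — factor the characteristic polynomial to read off the algebraic multiplicities:
  χ_A(x) = (x + 2)^3

Step 2 — compute geometric multiplicities via the rank-nullity identity g(λ) = n − rank(A − λI):
  rank(A − (-2)·I) = 1, so dim ker(A − (-2)·I) = n − 1 = 2

Summary:
  λ = -2: algebraic multiplicity = 3, geometric multiplicity = 2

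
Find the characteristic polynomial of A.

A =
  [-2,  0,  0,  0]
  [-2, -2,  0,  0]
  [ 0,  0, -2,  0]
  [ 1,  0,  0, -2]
x^4 + 8*x^3 + 24*x^2 + 32*x + 16

Expanding det(x·I − A) (e.g. by cofactor expansion or by noting that A is similar to its Jordan form J, which has the same characteristic polynomial as A) gives
  χ_A(x) = x^4 + 8*x^3 + 24*x^2 + 32*x + 16
which factors as (x + 2)^4. The eigenvalues (with algebraic multiplicities) are λ = -2 with multiplicity 4.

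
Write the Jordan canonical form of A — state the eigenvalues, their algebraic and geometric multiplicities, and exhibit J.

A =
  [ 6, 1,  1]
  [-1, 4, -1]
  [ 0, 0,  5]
J_2(5) ⊕ J_1(5)

The characteristic polynomial is
  det(x·I − A) = x^3 - 15*x^2 + 75*x - 125 = (x - 5)^3

Eigenvalues and multiplicities (the geometric multiplicity of λ is n − rank(A − λI), which equals the number of Jordan blocks for λ):
  λ = 5: algebraic multiplicity = 3, geometric multiplicity = 2

Determining the block sizes for each eigenvalue:
  λ = 5: 2 blocks summing to 3 forces exactly one block of size 2 and the rest size 1 → block sizes [2, 1]

Assembling the blocks gives a Jordan form
J =
  [5, 1, 0]
  [0, 5, 0]
  [0, 0, 5]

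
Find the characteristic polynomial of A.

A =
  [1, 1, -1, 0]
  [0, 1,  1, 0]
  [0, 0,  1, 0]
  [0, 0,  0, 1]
x^4 - 4*x^3 + 6*x^2 - 4*x + 1

Expanding det(x·I − A) (e.g. by cofactor expansion or by noting that A is similar to its Jordan form J, which has the same characteristic polynomial as A) gives
  χ_A(x) = x^4 - 4*x^3 + 6*x^2 - 4*x + 1
which factors as (x - 1)^4. The eigenvalues (with algebraic multiplicities) are λ = 1 with multiplicity 4.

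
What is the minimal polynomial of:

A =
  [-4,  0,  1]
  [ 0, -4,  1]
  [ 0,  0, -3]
x^2 + 7*x + 12

The characteristic polynomial is χ_A(x) = (x + 3)*(x + 4)^2, so the eigenvalues are known. The minimal polynomial is
  m_A(x) = Π_λ (x − λ)^{k_λ}
where k_λ is the size of the *largest* Jordan block for λ (equivalently, the smallest k with (A − λI)^k v = 0 for every generalised eigenvector v of λ).

  λ = -4: largest Jordan block has size 1, contributing (x + 4)
  λ = -3: largest Jordan block has size 1, contributing (x + 3)

So m_A(x) = (x + 3)*(x + 4) = x^2 + 7*x + 12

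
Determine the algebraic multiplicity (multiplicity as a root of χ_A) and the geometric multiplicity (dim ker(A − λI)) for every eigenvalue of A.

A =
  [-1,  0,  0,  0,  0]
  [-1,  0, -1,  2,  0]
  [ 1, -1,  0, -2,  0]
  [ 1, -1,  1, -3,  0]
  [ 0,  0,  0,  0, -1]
λ = -1: alg = 5, geom = 4

Step 1 — factor the characteristic polynomial to read off the algebraic multiplicities:
  χ_A(x) = (x + 1)^5

Step 2 — compute geometric multiplicities via the rank-nullity identity g(λ) = n − rank(A − λI):
  rank(A − (-1)·I) = 1, so dim ker(A − (-1)·I) = n − 1 = 4

Summary:
  λ = -1: algebraic multiplicity = 5, geometric multiplicity = 4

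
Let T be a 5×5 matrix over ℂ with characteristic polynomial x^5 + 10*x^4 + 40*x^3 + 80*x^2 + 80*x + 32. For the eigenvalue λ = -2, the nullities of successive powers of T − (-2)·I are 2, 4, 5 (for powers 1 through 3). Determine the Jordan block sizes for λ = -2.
Block sizes for λ = -2: [3, 2]

From the dimensions of kernels of powers, the number of Jordan blocks of size at least j is d_j − d_{j−1} where d_j = dim ker(N^j) (with d_0 = 0). Computing the differences gives [2, 2, 1].
The number of blocks of size exactly k is (#blocks of size ≥ k) − (#blocks of size ≥ k + 1), so the partition is: 1 block(s) of size 2, 1 block(s) of size 3.
In nonincreasing order the block sizes are [3, 2].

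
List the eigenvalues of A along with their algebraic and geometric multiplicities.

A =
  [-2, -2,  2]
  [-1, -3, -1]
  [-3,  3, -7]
λ = -4: alg = 3, geom = 2

Step 1 — factor the characteristic polynomial to read off the algebraic multiplicities:
  χ_A(x) = (x + 4)^3

Step 2 — compute geometric multiplicities via the rank-nullity identity g(λ) = n − rank(A − λI):
  rank(A − (-4)·I) = 1, so dim ker(A − (-4)·I) = n − 1 = 2

Summary:
  λ = -4: algebraic multiplicity = 3, geometric multiplicity = 2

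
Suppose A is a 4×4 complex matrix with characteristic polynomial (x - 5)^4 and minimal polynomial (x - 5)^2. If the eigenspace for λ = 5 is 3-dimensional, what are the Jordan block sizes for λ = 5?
Block sizes for λ = 5: [2, 1, 1]

Step 1 — from the characteristic polynomial, algebraic multiplicity of λ = 5 is 4. From dim ker(A − (5)·I) = 3, there are exactly 3 Jordan blocks for λ = 5.
Step 2 — from the minimal polynomial, the factor (x − 5)^2 tells us the largest block for λ = 5 has size 2.
Step 3 — with total size 4, 3 blocks, and largest block 2, the block sizes (in nonincreasing order) are [2, 1, 1].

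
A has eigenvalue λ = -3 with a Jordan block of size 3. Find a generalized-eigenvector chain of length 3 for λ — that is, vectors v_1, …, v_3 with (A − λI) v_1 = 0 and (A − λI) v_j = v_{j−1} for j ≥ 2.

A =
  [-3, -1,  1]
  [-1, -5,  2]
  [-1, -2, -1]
A Jordan chain for λ = -3 of length 3:
v_1 = (0, 1, 1)ᵀ
v_2 = (-1, -2, -2)ᵀ
v_3 = (0, 1, 0)ᵀ

Let N = A − (-3)·I. We want v_3 with N^3 v_3 = 0 but N^2 v_3 ≠ 0; then v_{j-1} := N · v_j for j = 3, …, 2.

Pick v_3 = (0, 1, 0)ᵀ.
Then v_2 = N · v_3 = (-1, -2, -2)ᵀ.
Then v_1 = N · v_2 = (0, 1, 1)ᵀ.

Sanity check: (A − (-3)·I) v_1 = (0, 0, 0)ᵀ = 0. ✓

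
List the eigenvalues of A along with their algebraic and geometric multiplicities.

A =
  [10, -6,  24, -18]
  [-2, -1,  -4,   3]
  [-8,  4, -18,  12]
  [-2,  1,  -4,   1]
λ = -2: alg = 4, geom = 3

Step 1 — factor the characteristic polynomial to read off the algebraic multiplicities:
  χ_A(x) = (x + 2)^4

Step 2 — compute geometric multiplicities via the rank-nullity identity g(λ) = n − rank(A − λI):
  rank(A − (-2)·I) = 1, so dim ker(A − (-2)·I) = n − 1 = 3

Summary:
  λ = -2: algebraic multiplicity = 4, geometric multiplicity = 3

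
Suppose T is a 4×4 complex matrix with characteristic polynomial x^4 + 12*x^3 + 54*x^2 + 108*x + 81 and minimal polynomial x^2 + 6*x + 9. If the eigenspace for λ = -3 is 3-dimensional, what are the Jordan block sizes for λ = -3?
Block sizes for λ = -3: [2, 1, 1]

Step 1 — from the characteristic polynomial, algebraic multiplicity of λ = -3 is 4. From dim ker(T − (-3)·I) = 3, there are exactly 3 Jordan blocks for λ = -3.
Step 2 — from the minimal polynomial, the factor (x + 3)^2 tells us the largest block for λ = -3 has size 2.
Step 3 — with total size 4, 3 blocks, and largest block 2, the block sizes (in nonincreasing order) are [2, 1, 1].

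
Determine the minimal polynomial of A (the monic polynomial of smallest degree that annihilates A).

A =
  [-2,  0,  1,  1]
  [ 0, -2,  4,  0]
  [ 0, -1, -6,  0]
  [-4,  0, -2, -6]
x^3 + 12*x^2 + 48*x + 64

The characteristic polynomial is χ_A(x) = (x + 4)^4, so the eigenvalues are known. The minimal polynomial is
  m_A(x) = Π_λ (x − λ)^{k_λ}
where k_λ is the size of the *largest* Jordan block for λ (equivalently, the smallest k with (A − λI)^k v = 0 for every generalised eigenvector v of λ).

  λ = -4: largest Jordan block has size 3, contributing (x + 4)^3

So m_A(x) = (x + 4)^3 = x^3 + 12*x^2 + 48*x + 64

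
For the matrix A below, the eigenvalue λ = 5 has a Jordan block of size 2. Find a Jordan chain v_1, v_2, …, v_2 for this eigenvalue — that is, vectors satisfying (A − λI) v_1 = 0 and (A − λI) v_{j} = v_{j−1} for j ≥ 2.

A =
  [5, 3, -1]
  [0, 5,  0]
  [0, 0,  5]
A Jordan chain for λ = 5 of length 2:
v_1 = (3, 0, 0)ᵀ
v_2 = (0, 1, 0)ᵀ

Let N = A − (5)·I. We want v_2 with N^2 v_2 = 0 but N^1 v_2 ≠ 0; then v_{j-1} := N · v_j for j = 2, …, 2.

Pick v_2 = (0, 1, 0)ᵀ.
Then v_1 = N · v_2 = (3, 0, 0)ᵀ.

Sanity check: (A − (5)·I) v_1 = (0, 0, 0)ᵀ = 0. ✓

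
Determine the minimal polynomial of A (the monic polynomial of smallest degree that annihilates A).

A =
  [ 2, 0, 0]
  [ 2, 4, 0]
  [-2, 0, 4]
x^2 - 6*x + 8

The characteristic polynomial is χ_A(x) = (x - 4)^2*(x - 2), so the eigenvalues are known. The minimal polynomial is
  m_A(x) = Π_λ (x − λ)^{k_λ}
where k_λ is the size of the *largest* Jordan block for λ (equivalently, the smallest k with (A − λI)^k v = 0 for every generalised eigenvector v of λ).

  λ = 2: largest Jordan block has size 1, contributing (x − 2)
  λ = 4: largest Jordan block has size 1, contributing (x − 4)

So m_A(x) = (x - 4)*(x - 2) = x^2 - 6*x + 8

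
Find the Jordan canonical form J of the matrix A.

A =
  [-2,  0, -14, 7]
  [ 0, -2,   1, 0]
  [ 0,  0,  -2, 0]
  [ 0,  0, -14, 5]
J_2(-2) ⊕ J_1(-2) ⊕ J_1(5)

The characteristic polynomial is
  det(x·I − A) = x^4 + x^3 - 18*x^2 - 52*x - 40 = (x - 5)*(x + 2)^3

Eigenvalues and multiplicities (the geometric multiplicity of λ is n − rank(A − λI), which equals the number of Jordan blocks for λ):
  λ = -2: algebraic multiplicity = 3, geometric multiplicity = 2
  λ = 5: algebraic multiplicity = 1, geometric multiplicity = 1

Determining the block sizes for each eigenvalue:
  λ = -2: 2 blocks summing to 3 forces exactly one block of size 2 and the rest size 1 → block sizes [2, 1]
  λ = 5: one block (gm = 1), so the single block has size am = 1 → block sizes [1]

Assembling the blocks gives a Jordan form
J =
  [-2,  1,  0, 0]
  [ 0, -2,  0, 0]
  [ 0,  0, -2, 0]
  [ 0,  0,  0, 5]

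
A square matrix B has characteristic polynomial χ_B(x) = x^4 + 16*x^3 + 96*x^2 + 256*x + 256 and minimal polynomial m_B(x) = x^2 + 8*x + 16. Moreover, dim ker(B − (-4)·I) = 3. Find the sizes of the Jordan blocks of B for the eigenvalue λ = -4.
Block sizes for λ = -4: [2, 1, 1]

Step 1 — from the characteristic polynomial, algebraic multiplicity of λ = -4 is 4. From dim ker(B − (-4)·I) = 3, there are exactly 3 Jordan blocks for λ = -4.
Step 2 — from the minimal polynomial, the factor (x + 4)^2 tells us the largest block for λ = -4 has size 2.
Step 3 — with total size 4, 3 blocks, and largest block 2, the block sizes (in nonincreasing order) are [2, 1, 1].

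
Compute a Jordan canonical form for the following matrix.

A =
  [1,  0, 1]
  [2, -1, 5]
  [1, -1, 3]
J_3(1)

The characteristic polynomial is
  det(x·I − A) = x^3 - 3*x^2 + 3*x - 1 = (x - 1)^3

Eigenvalues and multiplicities (the geometric multiplicity of λ is n − rank(A − λI), which equals the number of Jordan blocks for λ):
  λ = 1: algebraic multiplicity = 3, geometric multiplicity = 1

Determining the block sizes for each eigenvalue:
  λ = 1: one block (gm = 1), so the single block has size am = 3 → block sizes [3]

Assembling the blocks gives a Jordan form
J =
  [1, 1, 0]
  [0, 1, 1]
  [0, 0, 1]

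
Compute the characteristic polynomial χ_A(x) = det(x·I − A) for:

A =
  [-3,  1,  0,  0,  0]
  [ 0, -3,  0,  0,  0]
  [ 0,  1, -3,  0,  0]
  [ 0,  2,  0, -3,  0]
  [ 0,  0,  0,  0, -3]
x^5 + 15*x^4 + 90*x^3 + 270*x^2 + 405*x + 243

Expanding det(x·I − A) (e.g. by cofactor expansion or by noting that A is similar to its Jordan form J, which has the same characteristic polynomial as A) gives
  χ_A(x) = x^5 + 15*x^4 + 90*x^3 + 270*x^2 + 405*x + 243
which factors as (x + 3)^5. The eigenvalues (with algebraic multiplicities) are λ = -3 with multiplicity 5.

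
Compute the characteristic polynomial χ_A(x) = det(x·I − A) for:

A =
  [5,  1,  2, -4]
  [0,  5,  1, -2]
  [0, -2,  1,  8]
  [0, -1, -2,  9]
x^4 - 20*x^3 + 150*x^2 - 500*x + 625

Expanding det(x·I − A) (e.g. by cofactor expansion or by noting that A is similar to its Jordan form J, which has the same characteristic polynomial as A) gives
  χ_A(x) = x^4 - 20*x^3 + 150*x^2 - 500*x + 625
which factors as (x - 5)^4. The eigenvalues (with algebraic multiplicities) are λ = 5 with multiplicity 4.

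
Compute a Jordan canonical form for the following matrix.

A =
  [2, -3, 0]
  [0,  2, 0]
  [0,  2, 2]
J_2(2) ⊕ J_1(2)

The characteristic polynomial is
  det(x·I − A) = x^3 - 6*x^2 + 12*x - 8 = (x - 2)^3

Eigenvalues and multiplicities (the geometric multiplicity of λ is n − rank(A − λI), which equals the number of Jordan blocks for λ):
  λ = 2: algebraic multiplicity = 3, geometric multiplicity = 2

Determining the block sizes for each eigenvalue:
  λ = 2: 2 blocks summing to 3 forces exactly one block of size 2 and the rest size 1 → block sizes [2, 1]

Assembling the blocks gives a Jordan form
J =
  [2, 1, 0]
  [0, 2, 0]
  [0, 0, 2]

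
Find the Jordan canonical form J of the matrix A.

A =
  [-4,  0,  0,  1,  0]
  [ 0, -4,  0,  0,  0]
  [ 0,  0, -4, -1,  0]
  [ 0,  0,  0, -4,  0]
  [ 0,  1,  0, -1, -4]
J_2(-4) ⊕ J_2(-4) ⊕ J_1(-4)

The characteristic polynomial is
  det(x·I − A) = x^5 + 20*x^4 + 160*x^3 + 640*x^2 + 1280*x + 1024 = (x + 4)^5

Eigenvalues and multiplicities (the geometric multiplicity of λ is n − rank(A − λI), which equals the number of Jordan blocks for λ):
  λ = -4: algebraic multiplicity = 5, geometric multiplicity = 3

Determining the block sizes for each eigenvalue:
  λ = -4: with am = 5 and gm = 3, the partition is not yet determined (e.g. several partitions of 5 into 3 parts exist). Let N = A − (-4)·I. Computing rank(N^1) = 2, rank(N^2) = 0; the number of blocks of size ≥ j is rank(N^{j−1}) − rank(N^j), giving [3, 2]. So we have 2 block(s) of size 2, 1 block(s) of size 1 → block sizes [2, 2, 1]

Assembling the blocks gives a Jordan form
J =
  [-4,  1,  0,  0,  0]
  [ 0, -4,  0,  0,  0]
  [ 0,  0, -4,  1,  0]
  [ 0,  0,  0, -4,  0]
  [ 0,  0,  0,  0, -4]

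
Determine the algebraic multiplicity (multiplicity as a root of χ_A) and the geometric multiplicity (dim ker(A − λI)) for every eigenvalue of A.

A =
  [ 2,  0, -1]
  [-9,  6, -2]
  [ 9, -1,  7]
λ = 5: alg = 3, geom = 1

Step 1 — factor the characteristic polynomial to read off the algebraic multiplicities:
  χ_A(x) = (x - 5)^3

Step 2 — compute geometric multiplicities via the rank-nullity identity g(λ) = n − rank(A − λI):
  rank(A − (5)·I) = 2, so dim ker(A − (5)·I) = n − 2 = 1

Summary:
  λ = 5: algebraic multiplicity = 3, geometric multiplicity = 1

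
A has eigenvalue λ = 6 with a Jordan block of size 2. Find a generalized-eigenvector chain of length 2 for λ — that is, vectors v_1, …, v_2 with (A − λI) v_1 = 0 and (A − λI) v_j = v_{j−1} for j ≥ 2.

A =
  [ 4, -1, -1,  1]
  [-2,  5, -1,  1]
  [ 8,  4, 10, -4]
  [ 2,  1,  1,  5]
A Jordan chain for λ = 6 of length 2:
v_1 = (-2, -2, 8, 2)ᵀ
v_2 = (1, 0, 0, 0)ᵀ

Let N = A − (6)·I. We want v_2 with N^2 v_2 = 0 but N^1 v_2 ≠ 0; then v_{j-1} := N · v_j for j = 2, …, 2.

Pick v_2 = (1, 0, 0, 0)ᵀ.
Then v_1 = N · v_2 = (-2, -2, 8, 2)ᵀ.

Sanity check: (A − (6)·I) v_1 = (0, 0, 0, 0)ᵀ = 0. ✓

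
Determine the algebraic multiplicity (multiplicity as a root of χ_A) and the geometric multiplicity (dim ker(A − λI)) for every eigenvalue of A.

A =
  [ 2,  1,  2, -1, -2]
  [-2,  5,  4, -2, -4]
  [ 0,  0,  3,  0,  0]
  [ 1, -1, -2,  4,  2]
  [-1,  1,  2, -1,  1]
λ = 3: alg = 5, geom = 4

Step 1 — factor the characteristic polynomial to read off the algebraic multiplicities:
  χ_A(x) = (x - 3)^5

Step 2 — compute geometric multiplicities via the rank-nullity identity g(λ) = n − rank(A − λI):
  rank(A − (3)·I) = 1, so dim ker(A − (3)·I) = n − 1 = 4

Summary:
  λ = 3: algebraic multiplicity = 5, geometric multiplicity = 4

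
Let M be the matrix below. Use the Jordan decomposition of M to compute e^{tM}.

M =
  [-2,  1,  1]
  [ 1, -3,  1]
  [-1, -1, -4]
e^{tM} =
  [t^2*exp(-3*t)/2 + t*exp(-3*t) + exp(-3*t), t*exp(-3*t), t^2*exp(-3*t)/2 + t*exp(-3*t)]
  [t*exp(-3*t), exp(-3*t), t*exp(-3*t)]
  [-t^2*exp(-3*t)/2 - t*exp(-3*t), -t*exp(-3*t), -t^2*exp(-3*t)/2 - t*exp(-3*t) + exp(-3*t)]

Strategy: write M = P · J · P⁻¹ where J is a Jordan canonical form, so e^{tM} = P · e^{tJ} · P⁻¹, and e^{tJ} can be computed block-by-block.

M has Jordan form
J =
  [-3,  1,  0]
  [ 0, -3,  1]
  [ 0,  0, -3]
(up to reordering of blocks).

Per-block formulas:
  For a 3×3 Jordan block J_3(-3): exp(t · J_3(-3)) = e^(-3t)·(I + t·N + (t^2/2)·N^2), where N is the 3×3 nilpotent shift.

After assembling e^{tJ} and conjugating by P, we get:

e^{tM} =
  [t^2*exp(-3*t)/2 + t*exp(-3*t) + exp(-3*t), t*exp(-3*t), t^2*exp(-3*t)/2 + t*exp(-3*t)]
  [t*exp(-3*t), exp(-3*t), t*exp(-3*t)]
  [-t^2*exp(-3*t)/2 - t*exp(-3*t), -t*exp(-3*t), -t^2*exp(-3*t)/2 - t*exp(-3*t) + exp(-3*t)]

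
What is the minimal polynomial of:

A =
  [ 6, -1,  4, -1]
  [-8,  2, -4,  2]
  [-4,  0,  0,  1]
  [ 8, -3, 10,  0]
x^3 - 6*x^2 + 12*x - 8

The characteristic polynomial is χ_A(x) = (x - 2)^4, so the eigenvalues are known. The minimal polynomial is
  m_A(x) = Π_λ (x − λ)^{k_λ}
where k_λ is the size of the *largest* Jordan block for λ (equivalently, the smallest k with (A − λI)^k v = 0 for every generalised eigenvector v of λ).

  λ = 2: largest Jordan block has size 3, contributing (x − 2)^3

So m_A(x) = (x - 2)^3 = x^3 - 6*x^2 + 12*x - 8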